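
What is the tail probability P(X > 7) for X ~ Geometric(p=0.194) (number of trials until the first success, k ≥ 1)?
0.220976

We have X ~ Geometric(p=0.194) (number of trials until the first success, k ≥ 1).

P(X > 7) = 1 - P(X ≤ 7)
                = 1 - F(7)
                = 1 - 0.779024
                = 0.220976

So there's approximately a 22.1% chance that X exceeds 7.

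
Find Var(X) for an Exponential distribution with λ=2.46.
0.1652

We have X ~ Exponential(λ=2.46).

For an Exponential distribution with λ=2.46:
Var(X) = 0.1652

The variance measures the spread of the distribution around the mean.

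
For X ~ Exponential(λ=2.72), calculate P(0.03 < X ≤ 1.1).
0.871454

We have X ~ Exponential(λ=2.72).

To find P(0.03 < X ≤ 1.1), we use:
P(0.03 < X ≤ 1.1) = P(X ≤ 1.1) - P(X ≤ 0.03)
                 = F(1.1) - F(0.03)
                 = 0.949813 - 0.078359
                 = 0.871454

So there's approximately a 87.1% chance that X falls in this range.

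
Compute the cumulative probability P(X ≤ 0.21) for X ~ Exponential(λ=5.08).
0.655892

We have X ~ Exponential(λ=5.08).

The CDF gives us P(X ≤ k).

Using the CDF:
P(X ≤ 0.21) = 0.655892

This means there's approximately a 65.6% chance that X is at most 0.21.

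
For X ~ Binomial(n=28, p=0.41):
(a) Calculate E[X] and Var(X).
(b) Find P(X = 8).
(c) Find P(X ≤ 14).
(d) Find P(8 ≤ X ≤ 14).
(a) E[X] = 11.4800, Var(X) = 6.7732
(b) P(X = 8) = 0.064835
(c) P(X ≤ 14) = 0.876523
(d) P(8 ≤ X ≤ 14) = 0.816267

We have X ~ Binomial(n=28, p=0.41).

(a) Moments:
E[X] = 11.4800
Var(X) = 6.7732
σ = √Var(X) = 2.6025

(b) Point probability using PMF:
P(X = 8) = 0.064835

(c) Cumulative probability using CDF:
P(X ≤ 14) = F(14) = 0.876523

(d) Range probability:
P(8 ≤ X ≤ 14) = P(X ≤ 14) - P(X ≤ 7)
                   = F(14) - F(7)
                   = 0.876523 - 0.060256
                   = 0.816267

This means approximately 81.6% of outcomes fall in the interval [8, 14].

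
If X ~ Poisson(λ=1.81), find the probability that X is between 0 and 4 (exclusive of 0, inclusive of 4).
0.799212

We have X ~ Poisson(λ=1.81).

To find P(0 < X ≤ 4), we use:
P(0 < X ≤ 4) = P(X ≤ 4) - P(X ≤ 0)
                 = F(4) - F(0)
                 = 0.962866 - 0.163654
                 = 0.799212

So there's approximately a 79.9% chance that X falls in this range.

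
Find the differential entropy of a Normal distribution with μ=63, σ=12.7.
3.9605 nats

We have X ~ Normal(μ=63, σ=12.7).

The differential entropy measures the uncertainty or information content of the distribution.

For a Normal distribution with μ=63, σ=12.7:
h(X) = 3.9605 nats

(In bits, this would be 5.7139 bits.)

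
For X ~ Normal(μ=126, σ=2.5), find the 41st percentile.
125.4311

We have X ~ Normal(μ=126, σ=2.5).

We want to find x such that P(X ≤ x) = 0.41.

This is the 41st percentile, which means 41% of values fall below this point.

Using the inverse CDF (quantile function):
x = F⁻¹(0.41) = 125.4311

Verification: P(X ≤ 125.4311) = 0.41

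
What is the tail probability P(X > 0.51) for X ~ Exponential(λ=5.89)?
0.049593

We have X ~ Exponential(λ=5.89).

P(X > 0.51) = 1 - P(X ≤ 0.51)
                = 1 - F(0.51)
                = 1 - 0.950407
                = 0.049593

So there's approximately a 5.0% chance that X exceeds 0.51.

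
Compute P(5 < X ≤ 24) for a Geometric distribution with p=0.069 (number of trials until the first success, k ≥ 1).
0.519636

We have X ~ Geometric(p=0.069) (number of trials until the first success, k ≥ 1).

To find P(5 < X ≤ 24), we use:
P(5 < X ≤ 24) = P(X ≤ 24) - P(X ≤ 5)
                 = F(24) - F(5)
                 = 0.820199 - 0.300563
                 = 0.519636

So there's approximately a 52.0% chance that X falls in this range.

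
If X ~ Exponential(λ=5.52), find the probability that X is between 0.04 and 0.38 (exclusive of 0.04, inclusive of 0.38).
0.679126

We have X ~ Exponential(λ=5.52).

To find P(0.04 < X ≤ 0.38), we use:
P(0.04 < X ≤ 0.38) = P(X ≤ 0.38) - P(X ≤ 0.04)
                 = F(0.38) - F(0.04)
                 = 0.877249 - 0.198123
                 = 0.679126

So there's approximately a 67.9% chance that X falls in this range.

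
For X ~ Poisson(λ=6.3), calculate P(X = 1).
0.011569

We have X ~ Poisson(λ=6.3).

For a Poisson distribution, the PMF gives us the probability of each outcome.

Using the PMF formula:
P(X = 1) = 0.011569

Rounded to 4 decimal places: 0.0116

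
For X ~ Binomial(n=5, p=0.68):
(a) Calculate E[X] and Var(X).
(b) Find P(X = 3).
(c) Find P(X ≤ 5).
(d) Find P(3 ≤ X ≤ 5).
(a) E[X] = 3.4000, Var(X) = 1.0880
(b) P(X = 3) = 0.321978
(c) P(X ≤ 5) = 1.000000
(d) P(3 ≤ X ≤ 5) = 0.809474

We have X ~ Binomial(n=5, p=0.68).

(a) Moments:
E[X] = 3.4000
Var(X) = 1.0880
σ = √Var(X) = 1.0431

(b) Point probability using PMF:
P(X = 3) = 0.321978

(c) Cumulative probability using CDF:
P(X ≤ 5) = F(5) = 1.000000

(d) Range probability:
P(3 ≤ X ≤ 5) = P(X ≤ 5) - P(X ≤ 2)
                   = F(5) - F(2)
                   = 1.000000 - 0.190526
                   = 0.809474

This means approximately 80.9% of outcomes fall in the interval [3, 5].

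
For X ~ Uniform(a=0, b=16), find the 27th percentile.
4.3200

We have X ~ Uniform(a=0, b=16).

We want to find x such that P(X ≤ x) = 0.27.

This is the 27th percentile, which means 27% of values fall below this point.

Using the inverse CDF (quantile function):
x = F⁻¹(0.27) = 4.3200

Verification: P(X ≤ 4.3200) = 0.27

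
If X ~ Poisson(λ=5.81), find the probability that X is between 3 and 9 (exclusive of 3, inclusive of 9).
0.759554

We have X ~ Poisson(λ=5.81).

To find P(3 < X ≤ 9), we use:
P(3 < X ≤ 9) = P(X ≤ 9) - P(X ≤ 3)
                 = F(9) - F(3)
                 = 0.928535 - 0.168981
                 = 0.759554

So there's approximately a 76.0% chance that X falls in this range.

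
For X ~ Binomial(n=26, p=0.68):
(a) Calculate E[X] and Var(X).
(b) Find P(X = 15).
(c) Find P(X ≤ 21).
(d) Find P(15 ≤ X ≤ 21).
(a) E[X] = 17.6800, Var(X) = 5.6576
(b) P(X = 15) = 0.085555
(c) P(X ≤ 21) = 0.951873
(d) P(15 ≤ X ≤ 21) = 0.858858

We have X ~ Binomial(n=26, p=0.68).

(a) Moments:
E[X] = 17.6800
Var(X) = 5.6576
σ = √Var(X) = 2.3786

(b) Point probability using PMF:
P(X = 15) = 0.085555

(c) Cumulative probability using CDF:
P(X ≤ 21) = F(21) = 0.951873

(d) Range probability:
P(15 ≤ X ≤ 21) = P(X ≤ 21) - P(X ≤ 14)
                   = F(21) - F(14)
                   = 0.951873 - 0.093015
                   = 0.858858

This means approximately 85.9% of outcomes fall in the interval [15, 21].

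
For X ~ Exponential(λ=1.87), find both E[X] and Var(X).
E[X] = 0.5348, Var(X) = 0.2860

We have X ~ Exponential(λ=1.87).

For an Exponential distribution with λ=1.87:

Expected value:
E[X] = 0.5348

Variance:
Var(X) = 0.2860

Standard deviation:
σ = √Var(X) = 0.5348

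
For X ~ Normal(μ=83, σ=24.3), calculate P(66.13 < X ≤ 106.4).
0.588451

We have X ~ Normal(μ=83, σ=24.3).

To find P(66.13 < X ≤ 106.4), we use:
P(66.13 < X ≤ 106.4) = P(X ≤ 106.4) - P(X ≤ 66.13)
                 = F(106.4) - F(66.13)
                 = 0.832217 - 0.243766
                 = 0.588451

So there's approximately a 58.8% chance that X falls in this range.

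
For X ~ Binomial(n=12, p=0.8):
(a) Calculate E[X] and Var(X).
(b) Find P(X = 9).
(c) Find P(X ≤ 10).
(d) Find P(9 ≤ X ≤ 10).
(a) E[X] = 9.6000, Var(X) = 1.9200
(b) P(X = 9) = 0.236223
(c) P(X ≤ 10) = 0.725122
(d) P(9 ≤ X ≤ 10) = 0.519691

We have X ~ Binomial(n=12, p=0.8).

(a) Moments:
E[X] = 9.6000
Var(X) = 1.9200
σ = √Var(X) = 1.3856

(b) Point probability using PMF:
P(X = 9) = 0.236223

(c) Cumulative probability using CDF:
P(X ≤ 10) = F(10) = 0.725122

(d) Range probability:
P(9 ≤ X ≤ 10) = P(X ≤ 10) - P(X ≤ 8)
                   = F(10) - F(8)
                   = 0.725122 - 0.205431
                   = 0.519691

This means approximately 52.0% of outcomes fall in the interval [9, 10].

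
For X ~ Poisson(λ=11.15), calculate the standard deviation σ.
3.3392

We have X ~ Poisson(λ=11.15).

For a Poisson distribution with λ=11.15:
σ = √Var(X) = 3.3392

The standard deviation is the square root of the variance.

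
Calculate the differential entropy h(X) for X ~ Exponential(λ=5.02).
-0.6134 nats

We have X ~ Exponential(λ=5.02).

The differential entropy measures the uncertainty or information content of the distribution.

For an Exponential distribution with λ=5.02:
h(X) = -0.6134 nats

(In bits, this would be -0.8850 bits.)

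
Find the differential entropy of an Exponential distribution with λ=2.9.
-0.0647 nats

We have X ~ Exponential(λ=2.9).

The differential entropy measures the uncertainty or information content of the distribution.

For an Exponential distribution with λ=2.9:
h(X) = -0.0647 nats

(In bits, this would be -0.0934 bits.)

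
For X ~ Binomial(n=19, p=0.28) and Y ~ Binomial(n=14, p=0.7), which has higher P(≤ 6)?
X has higher probability (P(X ≤ 6) = 0.7343 > P(Y ≤ 6) = 0.0315)

Compute P(≤ 6) for each distribution:

X ~ Binomial(n=19, p=0.28):
P(X ≤ 6) = 0.7343

Y ~ Binomial(n=14, p=0.7):
P(Y ≤ 6) = 0.0315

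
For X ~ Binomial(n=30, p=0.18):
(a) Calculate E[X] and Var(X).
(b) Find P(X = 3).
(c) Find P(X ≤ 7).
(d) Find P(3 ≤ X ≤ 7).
(a) E[X] = 5.4000, Var(X) = 4.4280
(b) P(X = 3) = 0.111511
(c) P(X ≤ 7) = 0.841788
(d) P(3 ≤ X ≤ 7) = 0.767664

We have X ~ Binomial(n=30, p=0.18).

(a) Moments:
E[X] = 5.4000
Var(X) = 4.4280
σ = √Var(X) = 2.1043

(b) Point probability using PMF:
P(X = 3) = 0.111511

(c) Cumulative probability using CDF:
P(X ≤ 7) = F(7) = 0.841788

(d) Range probability:
P(3 ≤ X ≤ 7) = P(X ≤ 7) - P(X ≤ 2)
                   = F(7) - F(2)
                   = 0.841788 - 0.074125
                   = 0.767664

This means approximately 76.8% of outcomes fall in the interval [3, 7].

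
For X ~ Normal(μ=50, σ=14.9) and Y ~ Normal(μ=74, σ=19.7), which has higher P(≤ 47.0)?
X has higher probability (P(X ≤ 47.0) = 0.4202 > P(Y ≤ 47.0) = 0.0853)

Compute P(≤ 47.0) for each distribution:

X ~ Normal(μ=50, σ=14.9):
P(X ≤ 47.0) = 0.4202

Y ~ Normal(μ=74, σ=19.7):
P(Y ≤ 47.0) = 0.0853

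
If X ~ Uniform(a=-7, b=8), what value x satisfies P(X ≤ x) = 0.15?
-4.7500

We have X ~ Uniform(a=-7, b=8).

We want to find x such that P(X ≤ x) = 0.15.

This is the 15th percentile, which means 15% of values fall below this point.

Using the inverse CDF (quantile function):
x = F⁻¹(0.15) = -4.7500

Verification: P(X ≤ -4.7500) = 0.15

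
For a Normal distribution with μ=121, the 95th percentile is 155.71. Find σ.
σ = 21.1022

For X ~ Normal(μ, σ), the p-th percentile satisfies x = μ + z_p × σ,
where z_p = Φ⁻¹(p) is the standard normal quantile.

Step 1: z_{0.95} = Φ⁻¹(0.95) = 1.6449

Step 2: Solve for σ:
155.71 = 121 + 1.6449 × σ
σ = (155.71 - 121) / 1.6449
σ = 34.71 / 1.6449
σ = 21.1022

Verification: μ + z × σ = 121 + 1.6449 × 21.1022 = 155.71 ✓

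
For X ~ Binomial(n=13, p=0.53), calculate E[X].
6.8900

We have X ~ Binomial(n=13, p=0.53).

For a Binomial distribution with n=13, p=0.53:
E[X] = 6.8900

This is the expected (average) value of X.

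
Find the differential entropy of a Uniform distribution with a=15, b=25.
2.3026 nats

We have X ~ Uniform(a=15, b=25).

The differential entropy measures the uncertainty or information content of the distribution.

For a Uniform distribution with a=15, b=25:
h(X) = 2.3026 nats

(In bits, this would be 3.3219 bits.)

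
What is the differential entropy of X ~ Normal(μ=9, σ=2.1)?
2.1609 nats

We have X ~ Normal(μ=9, σ=2.1).

The differential entropy measures the uncertainty or information content of the distribution.

For a Normal distribution with μ=9, σ=2.1:
h(X) = 2.1609 nats

(In bits, this would be 3.1175 bits.)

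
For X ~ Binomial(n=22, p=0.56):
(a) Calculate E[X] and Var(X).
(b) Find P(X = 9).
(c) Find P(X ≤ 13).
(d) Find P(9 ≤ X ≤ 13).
(a) E[X] = 12.3200, Var(X) = 5.4208
(b) P(X = 9) = 0.062417
(c) P(X ≤ 13) = 0.690992
(d) P(9 ≤ X ≤ 13) = 0.640127

We have X ~ Binomial(n=22, p=0.56).

(a) Moments:
E[X] = 12.3200
Var(X) = 5.4208
σ = √Var(X) = 2.3283

(b) Point probability using PMF:
P(X = 9) = 0.062417

(c) Cumulative probability using CDF:
P(X ≤ 13) = F(13) = 0.690992

(d) Range probability:
P(9 ≤ X ≤ 13) = P(X ≤ 13) - P(X ≤ 8)
                   = F(13) - F(8)
                   = 0.690992 - 0.050865
                   = 0.640127

This means approximately 64.0% of outcomes fall in the interval [9, 13].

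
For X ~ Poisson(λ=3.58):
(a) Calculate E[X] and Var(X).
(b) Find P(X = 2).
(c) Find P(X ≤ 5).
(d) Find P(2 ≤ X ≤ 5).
(a) E[X] = 3.5800, Var(X) = 3.5800
(b) P(X = 2) = 0.178633
(c) P(X ≤ 5) = 0.846861
(d) P(2 ≤ X ≤ 5) = 0.719191

We have X ~ Poisson(λ=3.58).

(a) Moments:
E[X] = 3.5800
Var(X) = 3.5800
σ = √Var(X) = 1.8921

(b) Point probability using PMF:
P(X = 2) = 0.178633

(c) Cumulative probability using CDF:
P(X ≤ 5) = F(5) = 0.846861

(d) Range probability:
P(2 ≤ X ≤ 5) = P(X ≤ 5) - P(X ≤ 1)
                   = F(5) - F(1)
                   = 0.846861 - 0.127671
                   = 0.719191

This means approximately 71.9% of outcomes fall in the interval [2, 5].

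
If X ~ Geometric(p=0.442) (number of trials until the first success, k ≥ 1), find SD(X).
1.6900

We have X ~ Geometric(p=0.442) (number of trials until the first success, k ≥ 1).

For a Geometric distribution with p=0.442 (number of trials until the first success, k ≥ 1):
σ = √Var(X) = 1.6900

The standard deviation is the square root of the variance.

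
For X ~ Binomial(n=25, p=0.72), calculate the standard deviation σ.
2.2450

We have X ~ Binomial(n=25, p=0.72).

For a Binomial distribution with n=25, p=0.72:
σ = √Var(X) = 2.2450

The standard deviation is the square root of the variance.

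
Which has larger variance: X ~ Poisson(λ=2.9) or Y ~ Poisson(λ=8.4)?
Y has larger variance (8.4000 > 2.9000)

Compute the variance for each distribution:

X ~ Poisson(λ=2.9):
Var(X) = 2.9000

Y ~ Poisson(λ=8.4):
Var(Y) = 8.4000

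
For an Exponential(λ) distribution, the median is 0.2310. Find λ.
λ = 3.0006

For X ~ Exponential(λ), the CDF is F(x) = 1 - e^(-λx).
The median m satisfies F(m) = 0.5:
1 - e^(-λm) = 0.5
e^(-λm) = 0.5
λm = ln(2)
m = ln(2) / λ

Given m = 0.2310:
λ = ln(2) / 0.2310 = 0.693147 / 0.2310 = 3.0006

Verification: ln(2) / 3.0006 = 0.2310 ✓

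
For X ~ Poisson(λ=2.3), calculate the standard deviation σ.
1.5166

We have X ~ Poisson(λ=2.3).

For a Poisson distribution with λ=2.3:
σ = √Var(X) = 1.5166

The standard deviation is the square root of the variance.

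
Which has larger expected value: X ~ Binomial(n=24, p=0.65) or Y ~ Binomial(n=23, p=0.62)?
X has larger mean (15.6000 > 14.2600)

Compute the expected value for each distribution:

X ~ Binomial(n=24, p=0.65):
E[X] = 15.6000

Y ~ Binomial(n=23, p=0.62):
E[Y] = 14.2600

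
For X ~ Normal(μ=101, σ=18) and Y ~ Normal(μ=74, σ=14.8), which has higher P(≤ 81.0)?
Y has higher probability (P(Y ≤ 81.0) = 0.6819 > P(X ≤ 81.0) = 0.1333)

Compute P(≤ 81.0) for each distribution:

X ~ Normal(μ=101, σ=18):
P(X ≤ 81.0) = 0.1333

Y ~ Normal(μ=74, σ=14.8):
P(Y ≤ 81.0) = 0.6819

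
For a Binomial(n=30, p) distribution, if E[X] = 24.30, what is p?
p = 0.81

For a Binomial(n, p) distribution:
E[X] = n × p

Given n = 30 and E[X] = 24.30:
24.30 = 30 × p
p = 24.30 / 30 = 0.81

Verification: Binomial(30, 0.81) has E[X] = 24.30 ✓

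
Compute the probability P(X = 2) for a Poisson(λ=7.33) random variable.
0.017612

We have X ~ Poisson(λ=7.33).

For a Poisson distribution, the PMF gives us the probability of each outcome.

Using the PMF formula:
P(X = 2) = 0.017612

Rounded to 4 decimal places: 0.0176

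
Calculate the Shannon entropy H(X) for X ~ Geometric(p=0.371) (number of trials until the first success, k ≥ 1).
1.7776 nats

We have X ~ Geometric(p=0.371) (number of trials until the first success, k ≥ 1).

The Shannon entropy measures the uncertainty or information content of the distribution.

For a Geometric distribution with p=0.371 (number of trials until the first success, k ≥ 1):
H(X) = 1.7776 nats

(In bits, this would be 2.5645 bits.)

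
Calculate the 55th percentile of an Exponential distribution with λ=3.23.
0.2472

We have X ~ Exponential(λ=3.23).

We want to find x such that P(X ≤ x) = 0.55.

This is the 55th percentile, which means 55% of values fall below this point.

Using the inverse CDF (quantile function):
x = F⁻¹(0.55) = 0.2472

Verification: P(X ≤ 0.2472) = 0.55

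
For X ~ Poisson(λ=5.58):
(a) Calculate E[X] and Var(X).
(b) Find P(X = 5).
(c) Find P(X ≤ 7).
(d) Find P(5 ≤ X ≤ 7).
(a) E[X] = 5.5800, Var(X) = 5.5800
(b) P(X = 5) = 0.170070
(c) P(X ≤ 7) = 0.799503
(d) P(5 ≤ X ≤ 7) = 0.454314

We have X ~ Poisson(λ=5.58).

(a) Moments:
E[X] = 5.5800
Var(X) = 5.5800
σ = √Var(X) = 2.3622

(b) Point probability using PMF:
P(X = 5) = 0.170070

(c) Cumulative probability using CDF:
P(X ≤ 7) = F(7) = 0.799503

(d) Range probability:
P(5 ≤ X ≤ 7) = P(X ≤ 7) - P(X ≤ 4)
                   = F(7) - F(4)
                   = 0.799503 - 0.345189
                   = 0.454314

This means approximately 45.4% of outcomes fall in the interval [5, 7].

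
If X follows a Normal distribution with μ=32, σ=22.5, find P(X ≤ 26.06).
0.395890

We have X ~ Normal(μ=32, σ=22.5).

The CDF gives us P(X ≤ k).

Using the CDF:
P(X ≤ 26.06) = 0.395890

This means there's approximately a 39.6% chance that X is at most 26.06.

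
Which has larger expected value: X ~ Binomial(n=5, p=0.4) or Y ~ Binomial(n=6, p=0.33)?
X has larger mean (2.0000 > 1.9800)

Compute the expected value for each distribution:

X ~ Binomial(n=5, p=0.4):
E[X] = 2.0000

Y ~ Binomial(n=6, p=0.33):
E[Y] = 1.9800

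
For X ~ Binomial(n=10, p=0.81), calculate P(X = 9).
0.285180

We have X ~ Binomial(n=10, p=0.81).

For a Binomial distribution, the PMF gives us the probability of each outcome.

Using the PMF formula:
P(X = 9) = 0.285180

Rounded to 4 decimal places: 0.2852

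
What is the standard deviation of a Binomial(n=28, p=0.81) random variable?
2.0759

We have X ~ Binomial(n=28, p=0.81).

For a Binomial distribution with n=28, p=0.81:
σ = √Var(X) = 2.0759

The standard deviation is the square root of the variance.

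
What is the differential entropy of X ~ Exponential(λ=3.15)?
-0.1474 nats

We have X ~ Exponential(λ=3.15).

The differential entropy measures the uncertainty or information content of the distribution.

For an Exponential distribution with λ=3.15:
h(X) = -0.1474 nats

(In bits, this would be -0.2127 bits.)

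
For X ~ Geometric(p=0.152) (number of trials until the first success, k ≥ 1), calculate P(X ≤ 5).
0.561490

We have X ~ Geometric(p=0.152) (number of trials until the first success, k ≥ 1).

The CDF gives us P(X ≤ k).

Using the CDF:
P(X ≤ 5) = 0.561490

This means there's approximately a 56.1% chance that X is at most 5.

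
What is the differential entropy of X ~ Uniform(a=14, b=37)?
3.1355 nats

We have X ~ Uniform(a=14, b=37).

The differential entropy measures the uncertainty or information content of the distribution.

For a Uniform distribution with a=14, b=37:
h(X) = 3.1355 nats

(In bits, this would be 4.5236 bits.)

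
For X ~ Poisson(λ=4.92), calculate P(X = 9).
0.033978

We have X ~ Poisson(λ=4.92).

For a Poisson distribution, the PMF gives us the probability of each outcome.

Using the PMF formula:
P(X = 9) = 0.033978

Rounded to 4 decimal places: 0.0340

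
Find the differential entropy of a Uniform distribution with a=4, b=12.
2.0794 nats

We have X ~ Uniform(a=4, b=12).

The differential entropy measures the uncertainty or information content of the distribution.

For a Uniform distribution with a=4, b=12:
h(X) = 2.0794 nats

(In bits, this would be 3.0000 bits.)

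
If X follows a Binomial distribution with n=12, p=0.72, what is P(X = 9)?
0.251125

We have X ~ Binomial(n=12, p=0.72).

For a Binomial distribution, the PMF gives us the probability of each outcome.

Using the PMF formula:
P(X = 9) = 0.251125

Rounded to 4 decimal places: 0.2511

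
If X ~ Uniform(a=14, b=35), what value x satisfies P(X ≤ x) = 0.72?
29.1200

We have X ~ Uniform(a=14, b=35).

We want to find x such that P(X ≤ x) = 0.72.

This is the 72nd percentile, which means 72% of values fall below this point.

Using the inverse CDF (quantile function):
x = F⁻¹(0.72) = 29.1200

Verification: P(X ≤ 29.1200) = 0.72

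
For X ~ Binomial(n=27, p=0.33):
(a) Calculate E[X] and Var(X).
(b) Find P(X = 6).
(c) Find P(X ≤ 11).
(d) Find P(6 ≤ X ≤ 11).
(a) E[X] = 8.9100, Var(X) = 5.9697
(b) P(X = 6) = 0.085106
(c) P(X ≤ 11) = 0.855083
(d) P(6 ≤ X ≤ 11) = 0.778118

We have X ~ Binomial(n=27, p=0.33).

(a) Moments:
E[X] = 8.9100
Var(X) = 5.9697
σ = √Var(X) = 2.4433

(b) Point probability using PMF:
P(X = 6) = 0.085106

(c) Cumulative probability using CDF:
P(X ≤ 11) = F(11) = 0.855083

(d) Range probability:
P(6 ≤ X ≤ 11) = P(X ≤ 11) - P(X ≤ 5)
                   = F(11) - F(5)
                   = 0.855083 - 0.076965
                   = 0.778118

This means approximately 77.8% of outcomes fall in the interval [6, 11].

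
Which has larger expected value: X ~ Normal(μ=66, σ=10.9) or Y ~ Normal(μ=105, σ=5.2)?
Y has larger mean (105.0000 > 66.0000)

Compute the expected value for each distribution:

X ~ Normal(μ=66, σ=10.9):
E[X] = 66.0000

Y ~ Normal(μ=105, σ=5.2):
E[Y] = 105.0000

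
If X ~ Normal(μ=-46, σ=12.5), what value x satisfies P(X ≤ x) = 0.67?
-40.5011

We have X ~ Normal(μ=-46, σ=12.5).

We want to find x such that P(X ≤ x) = 0.67.

This is the 67th percentile, which means 67% of values fall below this point.

Using the inverse CDF (quantile function):
x = F⁻¹(0.67) = -40.5011

Verification: P(X ≤ -40.5011) = 0.67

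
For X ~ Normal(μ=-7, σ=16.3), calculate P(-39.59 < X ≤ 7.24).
0.786054

We have X ~ Normal(μ=-7, σ=16.3).

To find P(-39.59 < X ≤ 7.24), we use:
P(-39.59 < X ≤ 7.24) = P(X ≤ 7.24) - P(X ≤ -39.59)
                 = F(7.24) - F(-39.59)
                 = 0.808837 - 0.022783
                 = 0.786054

So there's approximately a 78.6% chance that X falls in this range.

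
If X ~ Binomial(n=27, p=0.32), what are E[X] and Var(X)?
E[X] = 8.6400, Var(X) = 5.8752

We have X ~ Binomial(n=27, p=0.32).

For a Binomial distribution with n=27, p=0.32:

Expected value:
E[X] = 8.6400

Variance:
Var(X) = 5.8752

Standard deviation:
σ = √Var(X) = 2.4239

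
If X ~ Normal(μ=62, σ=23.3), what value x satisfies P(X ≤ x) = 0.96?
102.7910

We have X ~ Normal(μ=62, σ=23.3).

We want to find x such that P(X ≤ x) = 0.96.

This is the 96th percentile, which means 96% of values fall below this point.

Using the inverse CDF (quantile function):
x = F⁻¹(0.96) = 102.7910

Verification: P(X ≤ 102.7910) = 0.96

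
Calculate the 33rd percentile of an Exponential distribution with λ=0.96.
0.4172

We have X ~ Exponential(λ=0.96).

We want to find x such that P(X ≤ x) = 0.33.

This is the 33rd percentile, which means 33% of values fall below this point.

Using the inverse CDF (quantile function):
x = F⁻¹(0.33) = 0.4172

Verification: P(X ≤ 0.4172) = 0.33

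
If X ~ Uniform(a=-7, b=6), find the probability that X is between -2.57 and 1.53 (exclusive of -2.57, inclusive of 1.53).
0.315385

We have X ~ Uniform(a=-7, b=6).

To find P(-2.57 < X ≤ 1.53), we use:
P(-2.57 < X ≤ 1.53) = P(X ≤ 1.53) - P(X ≤ -2.57)
                 = F(1.53) - F(-2.57)
                 = 0.656154 - 0.340769
                 = 0.315385

So there's approximately a 31.5% chance that X falls in this range.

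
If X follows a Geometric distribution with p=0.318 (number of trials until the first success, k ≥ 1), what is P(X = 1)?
0.318000

We have X ~ Geometric(p=0.318) (number of trials until the first success, k ≥ 1).

For a Geometric distribution, the PMF gives us the probability of each outcome.

Using the PMF formula:
P(X = 1) = 0.318000

Rounded to 4 decimal places: 0.3180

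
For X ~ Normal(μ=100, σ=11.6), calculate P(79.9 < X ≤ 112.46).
0.817050

We have X ~ Normal(μ=100, σ=11.6).

To find P(79.9 < X ≤ 112.46), we use:
P(79.9 < X ≤ 112.46) = P(X ≤ 112.46) - P(X ≤ 79.9)
                 = F(112.46) - F(79.9)
                 = 0.858620 - 0.041569
                 = 0.817050

So there's approximately a 81.7% chance that X falls in this range.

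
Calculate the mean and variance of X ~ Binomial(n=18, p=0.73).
E[X] = 13.1400, Var(X) = 3.5478

We have X ~ Binomial(n=18, p=0.73).

For a Binomial distribution with n=18, p=0.73:

Expected value:
E[X] = 13.1400

Variance:
Var(X) = 3.5478

Standard deviation:
σ = √Var(X) = 1.8836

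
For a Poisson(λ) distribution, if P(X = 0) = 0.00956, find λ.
λ = 4.6502

For a Poisson(λ) distribution, the PMF at 0 is:
P(X = 0) = λ^0 e^(-λ) / 0! = e^(-λ)

Given P(X = 0) = 0.00956:
e^(-λ) = 0.00956
-λ = ln(0.00956)
λ = -ln(0.00956) = 4.6502

Verification: e^(-4.6502) = 0.00956 ✓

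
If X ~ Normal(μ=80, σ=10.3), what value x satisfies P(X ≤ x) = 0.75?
86.9472

We have X ~ Normal(μ=80, σ=10.3).

We want to find x such that P(X ≤ x) = 0.75.

This is the 75th percentile, which means 75% of values fall below this point.

Using the inverse CDF (quantile function):
x = F⁻¹(0.75) = 86.9472

Verification: P(X ≤ 86.9472) = 0.75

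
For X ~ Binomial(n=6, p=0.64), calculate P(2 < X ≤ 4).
0.570761

We have X ~ Binomial(n=6, p=0.64).

To find P(2 < X ≤ 4), we use:
P(2 < X ≤ 4) = P(X ≤ 4) - P(X ≤ 2)
                 = F(4) - F(2)
                 = 0.699352 - 0.128591
                 = 0.570761

So there's approximately a 57.1% chance that X falls in this range.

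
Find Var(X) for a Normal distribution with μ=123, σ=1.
1.0000

We have X ~ Normal(μ=123, σ=1).

For a Normal distribution with μ=123, σ=1:
Var(X) = 1.0000

The variance measures the spread of the distribution around the mean.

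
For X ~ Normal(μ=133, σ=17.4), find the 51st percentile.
133.4362

We have X ~ Normal(μ=133, σ=17.4).

We want to find x such that P(X ≤ x) = 0.51.

This is the 51st percentile, which means 51% of values fall below this point.

Using the inverse CDF (quantile function):
x = F⁻¹(0.51) = 133.4362

Verification: P(X ≤ 133.4362) = 0.51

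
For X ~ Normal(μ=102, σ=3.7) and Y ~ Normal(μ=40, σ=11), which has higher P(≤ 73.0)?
Y has higher probability (P(Y ≤ 73.0) = 0.9987 > P(X ≤ 73.0) = 0.0000)

Compute P(≤ 73.0) for each distribution:

X ~ Normal(μ=102, σ=3.7):
P(X ≤ 73.0) = 0.0000

Y ~ Normal(μ=40, σ=11):
P(Y ≤ 73.0) = 0.9987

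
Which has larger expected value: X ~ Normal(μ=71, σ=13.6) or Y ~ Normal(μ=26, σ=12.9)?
X has larger mean (71.0000 > 26.0000)

Compute the expected value for each distribution:

X ~ Normal(μ=71, σ=13.6):
E[X] = 71.0000

Y ~ Normal(μ=26, σ=12.9):
E[Y] = 26.0000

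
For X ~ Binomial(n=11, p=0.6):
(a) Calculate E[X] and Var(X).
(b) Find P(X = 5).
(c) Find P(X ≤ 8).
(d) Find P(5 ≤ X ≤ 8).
(a) E[X] = 6.6000, Var(X) = 2.6400
(b) P(X = 5) = 0.147149
(c) P(X ≤ 8) = 0.881083
(d) P(5 ≤ X ≤ 8) = 0.781731

We have X ~ Binomial(n=11, p=0.6).

(a) Moments:
E[X] = 6.6000
Var(X) = 2.6400
σ = √Var(X) = 1.6248

(b) Point probability using PMF:
P(X = 5) = 0.147149

(c) Cumulative probability using CDF:
P(X ≤ 8) = F(8) = 0.881083

(d) Range probability:
P(5 ≤ X ≤ 8) = P(X ≤ 8) - P(X ≤ 4)
                   = F(8) - F(4)
                   = 0.881083 - 0.099353
                   = 0.781731

This means approximately 78.2% of outcomes fall in the interval [5, 8].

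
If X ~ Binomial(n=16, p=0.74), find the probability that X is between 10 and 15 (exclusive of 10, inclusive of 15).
0.774980

We have X ~ Binomial(n=16, p=0.74).

To find P(10 < X ≤ 15), we use:
P(10 < X ≤ 15) = P(X ≤ 15) - P(X ≤ 10)
                 = F(15) - F(10)
                 = 0.991914 - 0.216934
                 = 0.774980

So there's approximately a 77.5% chance that X falls in this range.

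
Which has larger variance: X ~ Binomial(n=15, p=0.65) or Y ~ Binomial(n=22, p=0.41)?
Y has larger variance (5.3218 > 3.4125)

Compute the variance for each distribution:

X ~ Binomial(n=15, p=0.65):
Var(X) = 3.4125

Y ~ Binomial(n=22, p=0.41):
Var(Y) = 5.3218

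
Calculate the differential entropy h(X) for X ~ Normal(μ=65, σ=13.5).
4.0216 nats

We have X ~ Normal(μ=65, σ=13.5).

The differential entropy measures the uncertainty or information content of the distribution.

For a Normal distribution with μ=65, σ=13.5:
h(X) = 4.0216 nats

(In bits, this would be 5.8020 bits.)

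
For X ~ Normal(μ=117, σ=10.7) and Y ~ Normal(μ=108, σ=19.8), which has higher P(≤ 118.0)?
Y has higher probability (P(Y ≤ 118.0) = 0.6932 > P(X ≤ 118.0) = 0.5372)

Compute P(≤ 118.0) for each distribution:

X ~ Normal(μ=117, σ=10.7):
P(X ≤ 118.0) = 0.5372

Y ~ Normal(μ=108, σ=19.8):
P(Y ≤ 118.0) = 0.6932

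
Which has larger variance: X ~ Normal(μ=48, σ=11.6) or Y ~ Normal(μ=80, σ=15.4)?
Y has larger variance (237.1600 > 134.5600)

Compute the variance for each distribution:

X ~ Normal(μ=48, σ=11.6):
Var(X) = 134.5600

Y ~ Normal(μ=80, σ=15.4):
Var(Y) = 237.1600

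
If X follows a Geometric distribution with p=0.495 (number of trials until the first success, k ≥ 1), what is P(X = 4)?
0.063750

We have X ~ Geometric(p=0.495) (number of trials until the first success, k ≥ 1).

For a Geometric distribution, the PMF gives us the probability of each outcome.

Using the PMF formula:
P(X = 4) = 0.063750

Rounded to 4 decimal places: 0.0637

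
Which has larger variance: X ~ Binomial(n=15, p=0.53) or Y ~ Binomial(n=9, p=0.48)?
X has larger variance (3.7365 > 2.2464)

Compute the variance for each distribution:

X ~ Binomial(n=15, p=0.53):
Var(X) = 3.7365

Y ~ Binomial(n=9, p=0.48):
Var(Y) = 2.2464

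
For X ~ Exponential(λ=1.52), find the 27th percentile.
0.2070

We have X ~ Exponential(λ=1.52).

We want to find x such that P(X ≤ x) = 0.27.

This is the 27th percentile, which means 27% of values fall below this point.

Using the inverse CDF (quantile function):
x = F⁻¹(0.27) = 0.2070

Verification: P(X ≤ 0.2070) = 0.27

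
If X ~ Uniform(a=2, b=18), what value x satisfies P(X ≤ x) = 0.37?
7.9200

We have X ~ Uniform(a=2, b=18).

We want to find x such that P(X ≤ x) = 0.37.

This is the 37th percentile, which means 37% of values fall below this point.

Using the inverse CDF (quantile function):
x = F⁻¹(0.37) = 7.9200

Verification: P(X ≤ 7.9200) = 0.37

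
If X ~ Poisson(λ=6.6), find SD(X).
2.5690

We have X ~ Poisson(λ=6.6).

For a Poisson distribution with λ=6.6:
σ = √Var(X) = 2.5690

The standard deviation is the square root of the variance.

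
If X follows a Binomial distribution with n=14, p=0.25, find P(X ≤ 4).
0.741535

We have X ~ Binomial(n=14, p=0.25).

The CDF gives us P(X ≤ k).

Using the CDF:
P(X ≤ 4) = 0.741535

This means there's approximately a 74.2% chance that X is at most 4.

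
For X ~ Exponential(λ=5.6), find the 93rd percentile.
0.4749

We have X ~ Exponential(λ=5.6).

We want to find x such that P(X ≤ x) = 0.93.

This is the 93rd percentile, which means 93% of values fall below this point.

Using the inverse CDF (quantile function):
x = F⁻¹(0.93) = 0.4749

Verification: P(X ≤ 0.4749) = 0.93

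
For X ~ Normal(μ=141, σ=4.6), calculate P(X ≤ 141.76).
0.565614

We have X ~ Normal(μ=141, σ=4.6).

The CDF gives us P(X ≤ k).

Using the CDF:
P(X ≤ 141.76) = 0.565614

This means there's approximately a 56.6% chance that X is at most 141.76.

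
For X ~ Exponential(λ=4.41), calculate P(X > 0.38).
0.187158

We have X ~ Exponential(λ=4.41).

P(X > 0.38) = 1 - P(X ≤ 0.38)
                = 1 - F(0.38)
                = 1 - 0.812842
                = 0.187158

So there's approximately a 18.7% chance that X exceeds 0.38.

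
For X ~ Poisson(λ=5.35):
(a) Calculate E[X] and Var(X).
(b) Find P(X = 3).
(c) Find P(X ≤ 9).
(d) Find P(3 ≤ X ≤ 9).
(a) E[X] = 5.3500, Var(X) = 5.3500
(b) P(X = 3) = 0.121181
(c) P(X ≤ 9) = 0.953634
(d) P(3 ≤ X ≤ 9) = 0.855532

We have X ~ Poisson(λ=5.35).

(a) Moments:
E[X] = 5.3500
Var(X) = 5.3500
σ = √Var(X) = 2.3130

(b) Point probability using PMF:
P(X = 3) = 0.121181

(c) Cumulative probability using CDF:
P(X ≤ 9) = F(9) = 0.953634

(d) Range probability:
P(3 ≤ X ≤ 9) = P(X ≤ 9) - P(X ≤ 2)
                   = F(9) - F(2)
                   = 0.953634 - 0.098103
                   = 0.855532

This means approximately 85.6% of outcomes fall in the interval [3, 9].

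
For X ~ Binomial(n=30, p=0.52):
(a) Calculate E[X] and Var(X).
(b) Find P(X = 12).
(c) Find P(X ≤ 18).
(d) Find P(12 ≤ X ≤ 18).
(a) E[X] = 15.6000, Var(X) = 7.4880
(b) P(X = 12) = 0.061854
(c) P(X ≤ 18) = 0.855500
(d) P(12 ≤ X ≤ 18) = 0.788737

We have X ~ Binomial(n=30, p=0.52).

(a) Moments:
E[X] = 15.6000
Var(X) = 7.4880
σ = √Var(X) = 2.7364

(b) Point probability using PMF:
P(X = 12) = 0.061854

(c) Cumulative probability using CDF:
P(X ≤ 18) = F(18) = 0.855500

(d) Range probability:
P(12 ≤ X ≤ 18) = P(X ≤ 18) - P(X ≤ 11)
                   = F(18) - F(11)
                   = 0.855500 - 0.066762
                   = 0.788737

This means approximately 78.9% of outcomes fall in the interval [12, 18].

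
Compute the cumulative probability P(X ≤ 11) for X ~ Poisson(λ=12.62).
0.392814

We have X ~ Poisson(λ=12.62).

The CDF gives us P(X ≤ k).

Using the CDF:
P(X ≤ 11) = 0.392814

This means there's approximately a 39.3% chance that X is at most 11.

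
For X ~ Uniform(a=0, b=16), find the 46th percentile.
7.3600

We have X ~ Uniform(a=0, b=16).

We want to find x such that P(X ≤ x) = 0.46.

This is the 46th percentile, which means 46% of values fall below this point.

Using the inverse CDF (quantile function):
x = F⁻¹(0.46) = 7.3600

Verification: P(X ≤ 7.3600) = 0.46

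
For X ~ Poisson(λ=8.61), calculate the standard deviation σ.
2.9343

We have X ~ Poisson(λ=8.61).

For a Poisson distribution with λ=8.61:
σ = √Var(X) = 2.9343

The standard deviation is the square root of the variance.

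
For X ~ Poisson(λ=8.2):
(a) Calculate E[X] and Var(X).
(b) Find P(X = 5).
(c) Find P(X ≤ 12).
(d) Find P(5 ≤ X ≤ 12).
(a) E[X] = 8.2000, Var(X) = 8.2000
(b) P(X = 5) = 0.084854
(c) P(X ≤ 12) = 0.926093
(d) P(5 ≤ X ≤ 12) = 0.837352

We have X ~ Poisson(λ=8.2).

(a) Moments:
E[X] = 8.2000
Var(X) = 8.2000
σ = √Var(X) = 2.8636

(b) Point probability using PMF:
P(X = 5) = 0.084854

(c) Cumulative probability using CDF:
P(X ≤ 12) = F(12) = 0.926093

(d) Range probability:
P(5 ≤ X ≤ 12) = P(X ≤ 12) - P(X ≤ 4)
                   = F(12) - F(4)
                   = 0.926093 - 0.088740
                   = 0.837352

This means approximately 83.7% of outcomes fall in the interval [5, 12].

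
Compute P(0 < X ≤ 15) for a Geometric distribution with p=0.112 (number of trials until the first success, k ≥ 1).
0.831657

We have X ~ Geometric(p=0.112) (number of trials until the first success, k ≥ 1).

To find P(0 < X ≤ 15), we use:
P(0 < X ≤ 15) = P(X ≤ 15) - P(X ≤ 0)
                 = F(15) - F(0)
                 = 0.831657 - 0.000000
                 = 0.831657

So there's approximately a 83.2% chance that X falls in this range.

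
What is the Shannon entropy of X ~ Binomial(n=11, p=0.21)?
1.6944 nats

We have X ~ Binomial(n=11, p=0.21).

The Shannon entropy measures the uncertainty or information content of the distribution.

For a Binomial distribution with n=11, p=0.21:
H(X) = 1.6944 nats

(In bits, this would be 2.4445 bits.)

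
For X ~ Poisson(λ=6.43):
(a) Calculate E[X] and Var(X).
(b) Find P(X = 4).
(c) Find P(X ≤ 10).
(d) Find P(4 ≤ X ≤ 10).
(a) E[X] = 6.4300, Var(X) = 6.4300
(b) P(X = 4) = 0.114847
(c) P(X ≤ 10) = 0.936992
(d) P(4 ≤ X ≤ 10) = 0.820234

We have X ~ Poisson(λ=6.43).

(a) Moments:
E[X] = 6.4300
Var(X) = 6.4300
σ = √Var(X) = 2.5357

(b) Point probability using PMF:
P(X = 4) = 0.114847

(c) Cumulative probability using CDF:
P(X ≤ 10) = F(10) = 0.936992

(d) Range probability:
P(4 ≤ X ≤ 10) = P(X ≤ 10) - P(X ≤ 3)
                   = F(10) - F(3)
                   = 0.936992 - 0.116758
                   = 0.820234

This means approximately 82.0% of outcomes fall in the interval [4, 10].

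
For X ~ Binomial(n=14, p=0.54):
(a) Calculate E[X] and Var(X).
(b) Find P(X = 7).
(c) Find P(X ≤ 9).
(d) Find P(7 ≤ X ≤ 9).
(a) E[X] = 7.5600, Var(X) = 3.4776
(b) P(X = 7) = 0.200267
(c) P(X ≤ 9) = 0.851014
(d) P(7 ≤ X ≤ 9) = 0.566964

We have X ~ Binomial(n=14, p=0.54).

(a) Moments:
E[X] = 7.5600
Var(X) = 3.4776
σ = √Var(X) = 1.8648

(b) Point probability using PMF:
P(X = 7) = 0.200267

(c) Cumulative probability using CDF:
P(X ≤ 9) = F(9) = 0.851014

(d) Range probability:
P(7 ≤ X ≤ 9) = P(X ≤ 9) - P(X ≤ 6)
                   = F(9) - F(6)
                   = 0.851014 - 0.284049
                   = 0.566964

This means approximately 56.7% of outcomes fall in the interval [7, 9].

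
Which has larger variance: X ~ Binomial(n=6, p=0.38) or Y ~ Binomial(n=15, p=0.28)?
Y has larger variance (3.0240 > 1.4136)

Compute the variance for each distribution:

X ~ Binomial(n=6, p=0.38):
Var(X) = 1.4136

Y ~ Binomial(n=15, p=0.28):
Var(Y) = 3.0240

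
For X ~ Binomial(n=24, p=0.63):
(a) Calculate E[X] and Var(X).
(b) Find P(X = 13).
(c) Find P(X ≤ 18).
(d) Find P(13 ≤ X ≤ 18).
(a) E[X] = 15.1200, Var(X) = 5.5944
(b) P(X = 13) = 0.109374
(c) P(X ≤ 18) = 0.927345
(d) P(13 ≤ X ≤ 18) = 0.792759

We have X ~ Binomial(n=24, p=0.63).

(a) Moments:
E[X] = 15.1200
Var(X) = 5.5944
σ = √Var(X) = 2.3652

(b) Point probability using PMF:
P(X = 13) = 0.109374

(c) Cumulative probability using CDF:
P(X ≤ 18) = F(18) = 0.927345

(d) Range probability:
P(13 ≤ X ≤ 18) = P(X ≤ 18) - P(X ≤ 12)
                   = F(18) - F(12)
                   = 0.927345 - 0.134586
                   = 0.792759

This means approximately 79.3% of outcomes fall in the interval [13, 18].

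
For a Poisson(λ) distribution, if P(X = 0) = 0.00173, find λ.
λ = 6.3596

For a Poisson(λ) distribution, the PMF at 0 is:
P(X = 0) = λ^0 e^(-λ) / 0! = e^(-λ)

Given P(X = 0) = 0.00173:
e^(-λ) = 0.00173
-λ = ln(0.00173)
λ = -ln(0.00173) = 6.3596

Verification: e^(-6.3596) = 0.00173 ✓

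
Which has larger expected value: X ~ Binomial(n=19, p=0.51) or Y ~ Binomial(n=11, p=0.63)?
X has larger mean (9.6900 > 6.9300)

Compute the expected value for each distribution:

X ~ Binomial(n=19, p=0.51):
E[X] = 9.6900

Y ~ Binomial(n=11, p=0.63):
E[Y] = 6.9300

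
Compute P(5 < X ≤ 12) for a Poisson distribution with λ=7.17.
0.688718

We have X ~ Poisson(λ=7.17).

To find P(5 < X ≤ 12), we use:
P(5 < X ≤ 12) = P(X ≤ 12) - P(X ≤ 5)
                 = F(12) - F(5)
                 = 0.968243 - 0.279525
                 = 0.688718

So there's approximately a 68.9% chance that X falls in this range.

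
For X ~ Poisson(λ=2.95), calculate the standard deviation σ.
1.7176

We have X ~ Poisson(λ=2.95).

For a Poisson distribution with λ=2.95:
σ = √Var(X) = 1.7176

The standard deviation is the square root of the variance.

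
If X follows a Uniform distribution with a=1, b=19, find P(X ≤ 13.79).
0.710556

We have X ~ Uniform(a=1, b=19).

The CDF gives us P(X ≤ k).

Using the CDF:
P(X ≤ 13.79) = 0.710556

This means there's approximately a 71.1% chance that X is at most 13.79.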